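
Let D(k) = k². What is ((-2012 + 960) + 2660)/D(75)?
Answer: 536/1875 ≈ 0.28587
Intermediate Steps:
((-2012 + 960) + 2660)/D(75) = ((-2012 + 960) + 2660)/(75²) = (-1052 + 2660)/5625 = 1608*(1/5625) = 536/1875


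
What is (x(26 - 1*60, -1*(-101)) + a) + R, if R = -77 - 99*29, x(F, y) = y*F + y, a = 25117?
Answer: 18836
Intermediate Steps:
x(F, y) = y + F*y (x(F, y) = F*y + y = y + F*y)
R = -2948 (R = -77 - 2871 = -2948)
(x(26 - 1*60, -1*(-101)) + a) + R = ((-1*(-101))*(1 + (26 - 1*60)) + 25117) - 2948 = (101*(1 + (26 - 60)) + 25117) - 2948 = (101*(1 - 34) + 25117) - 2948 = (101*(-33) + 25117) - 2948 = (-3333 + 25117) - 2948 = 21784 - 2948 = 18836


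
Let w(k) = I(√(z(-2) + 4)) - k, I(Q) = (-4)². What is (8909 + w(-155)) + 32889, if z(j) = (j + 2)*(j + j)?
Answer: 41969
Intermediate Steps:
z(j) = 2*j*(2 + j) (z(j) = (2 + j)*(2*j) = 2*j*(2 + j))
I(Q) = 16
w(k) = 16 - k
(8909 + w(-155)) + 32889 = (8909 + (16 - 1*(-155))) + 32889 = (8909 + (16 + 155)) + 32889 = (8909 + 171) + 32889 = 9080 + 32889 = 41969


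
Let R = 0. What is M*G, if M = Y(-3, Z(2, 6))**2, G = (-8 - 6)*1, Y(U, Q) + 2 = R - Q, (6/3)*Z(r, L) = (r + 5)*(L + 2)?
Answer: -12600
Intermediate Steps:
Z(r, L) = (2 + L)*(5 + r)/2 (Z(r, L) = ((r + 5)*(L + 2))/2 = ((5 + r)*(2 + L))/2 = ((2 + L)*(5 + r))/2 = (2 + L)*(5 + r)/2)
Y(U, Q) = -2 - Q (Y(U, Q) = -2 + (0 - Q) = -2 - Q)
G = -14 (G = -14*1 = -14)
M = 900 (M = (-2 - (5 + 2 + (5/2)*6 + (1/2)*6*2))**2 = (-2 - (5 + 2 + 15 + 6))**2 = (-2 - 1*28)**2 = (-2 - 28)**2 = (-30)**2 = 900)
M*G = 900*(-14) = -12600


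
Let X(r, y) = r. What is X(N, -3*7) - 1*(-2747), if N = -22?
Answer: 2725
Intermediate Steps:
X(N, -3*7) - 1*(-2747) = -22 - 1*(-2747) = -22 + 2747 = 2725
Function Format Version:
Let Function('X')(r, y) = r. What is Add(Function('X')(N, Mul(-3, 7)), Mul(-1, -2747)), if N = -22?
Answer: 2725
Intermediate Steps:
Add(Function('X')(N, Mul(-3, 7)), Mul(-1, -2747)) = Add(-22, Mul(-1, -2747)) = Add(-22, 2747) = 2725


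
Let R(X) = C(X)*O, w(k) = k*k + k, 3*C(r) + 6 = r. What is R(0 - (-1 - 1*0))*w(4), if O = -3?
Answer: 100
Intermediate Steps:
C(r) = -2 + r/3
w(k) = k + k² (w(k) = k² + k = k + k²)
R(X) = 6 - X (R(X) = (-2 + X/3)*(-3) = 6 - X)
R(0 - (-1 - 1*0))*w(4) = (6 - (0 - (-1 - 1*0)))*(4*(1 + 4)) = (6 - (0 - (-1 + 0)))*(4*5) = (6 - (0 - 1*(-1)))*20 = (6 - (0 + 1))*20 = (6 - 1*1)*20 = (6 - 1)*20 = 5*20 = 100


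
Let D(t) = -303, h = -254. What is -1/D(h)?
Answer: 1/303 ≈ 0.0033003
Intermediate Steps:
-1/D(h) = -1/(-303) = -1*(-1/303) = 1/303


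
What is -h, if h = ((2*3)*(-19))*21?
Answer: 2394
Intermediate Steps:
h = -2394 (h = (6*(-19))*21 = -114*21 = -2394)
-h = -1*(-2394) = 2394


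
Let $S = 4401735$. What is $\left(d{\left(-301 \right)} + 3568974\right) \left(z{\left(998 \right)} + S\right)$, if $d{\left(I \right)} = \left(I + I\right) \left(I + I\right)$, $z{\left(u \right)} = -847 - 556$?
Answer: $17299368417496$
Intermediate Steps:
$z{\left(u \right)} = -1403$
$d{\left(I \right)} = 4 I^{2}$ ($d{\left(I \right)} = 2 I 2 I = 4 I^{2}$)
$\left(d{\left(-301 \right)} + 3568974\right) \left(z{\left(998 \right)} + S\right) = \left(4 \left(-301\right)^{2} + 3568974\right) \left(-1403 + 4401735\right) = \left(4 \cdot 90601 + 3568974\right) 4400332 = \left(362404 + 3568974\right) 4400332 = 3931378 \cdot 4400332 = 17299368417496$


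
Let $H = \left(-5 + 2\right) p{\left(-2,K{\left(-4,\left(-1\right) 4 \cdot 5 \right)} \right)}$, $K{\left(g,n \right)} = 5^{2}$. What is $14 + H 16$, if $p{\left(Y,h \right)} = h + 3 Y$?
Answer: $-898$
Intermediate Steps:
$K{\left(g,n \right)} = 25$
$H = -57$ ($H = \left(-5 + 2\right) \left(25 + 3 \left(-2\right)\right) = - 3 \left(25 - 6\right) = \left(-3\right) 19 = -57$)
$14 + H 16 = 14 - 912 = -898$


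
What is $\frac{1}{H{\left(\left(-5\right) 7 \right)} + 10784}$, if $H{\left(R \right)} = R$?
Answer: $\frac{1}{10749} \approx 9.3032 \cdot 10^{-5}$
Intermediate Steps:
$\frac{1}{H{\left(\left(-5\right) 7 \right)} + 10784} = \frac{1}{\left(-5\right) 7 + 10784} = \frac{1}{-35 + 10784} = \frac{1}{10749}$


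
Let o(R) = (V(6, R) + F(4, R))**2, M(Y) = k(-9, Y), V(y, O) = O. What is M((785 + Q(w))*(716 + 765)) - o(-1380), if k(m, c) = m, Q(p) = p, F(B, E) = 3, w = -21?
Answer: -1896138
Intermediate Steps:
M(Y) = -9
o(R) = (3 + R)**2 (o(R) = (R + 3)**2 = (3 + R)**2)
M((785 + Q(w))*(716 + 765)) - o(-1380) = -9 - (3 - 1380)**2 = -9 - 1*(-1377)**2 = -9 - 1*1896129 = -9 - 1896129 = -1896138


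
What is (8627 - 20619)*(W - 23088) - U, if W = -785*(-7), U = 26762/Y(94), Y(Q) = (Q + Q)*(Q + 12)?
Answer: 2102157437403/9964 ≈ 2.1098e+8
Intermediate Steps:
Y(Q) = 2*Q*(12 + Q) (Y(Q) = (2*Q)*(12 + Q) = 2*Q*(12 + Q))
U = 13381/9964 (U = 26762/((2*94*(12 + 94))) = 26762/((2*94*106)) = 26762/19928 = 26762*(1/19928) = 13381/9964 ≈ 1.3429)
W = 5495
(8627 - 20619)*(W - 23088) - U = (8627 - 20619)*(5495 - 23088) - 1*13381/9964 = -11992*(-17593) - 13381/9964 = 210975256 - 13381/9964 = 2102157437403/9964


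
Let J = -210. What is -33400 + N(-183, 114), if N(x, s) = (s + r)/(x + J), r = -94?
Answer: -13126220/393 ≈ -33400.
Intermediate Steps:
N(x, s) = (-94 + s)/(-210 + x) (N(x, s) = (s - 94)/(x - 210) = (-94 + s)/(-210 + x))
-33400 + N(-183, 114) = -33400 + (-94 + 114)/(-210 - 183) = -33400 + 20/(-393) = -33400 - 1/393*20 = -33400 - 20/393 = -13126220/393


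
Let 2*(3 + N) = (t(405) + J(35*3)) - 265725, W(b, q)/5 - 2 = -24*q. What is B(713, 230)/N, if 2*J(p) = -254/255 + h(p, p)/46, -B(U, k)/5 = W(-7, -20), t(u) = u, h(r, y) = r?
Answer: 565386000/6224532869 ≈ 0.090832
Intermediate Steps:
W(b, q) = 10 - 120*q (W(b, q) = 10 + 5*(-24*q) = 10 - 120*q)
B(U, k) = -12050 (B(U, k) = -5*(10 - 120*(-20)) = -5*(10 + 2400) = -5*2410 = -12050)
J(p) = -127/255 + p/92 (J(p) = (-254/255 + p/46)/2 = -127/255 + p/92)
N = -6224532869/46920 (N = -3 + ((405 + (-127/255 + (35*3)/92)) - 265725)/2 = -3 + ((405 + (-127/255 + (1/92)*105)) - 265725)/2 = -3 + ((405 + (-127/255 + 105/92)) - 265725)/2 = -3 + ((405 + 15091/23460) - 265725)/2 = -3 + (9516391/23460 - 265725)/2 = -3 + (½)*(-6224392109/23460) = -3 - 6224392109/46920 = -6224532869/46920 ≈ -1.3266e+5)
B(713, 230)/N = -12050/(-6224532869/46920) = -12050*(-46920/6224532869) = 565386000/6224532869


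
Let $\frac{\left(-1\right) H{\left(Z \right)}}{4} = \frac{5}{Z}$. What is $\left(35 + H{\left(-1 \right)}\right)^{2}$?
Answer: $3025$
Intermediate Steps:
$H{\left(Z \right)} = - \frac{20}{Z}$ ($H{\left(Z \right)} = - 4 \frac{5}{Z} = - \frac{20}{Z}$)
$\left(35 + H{\left(-1 \right)}\right)^{2} = \left(35 - \frac{20}{-1}\right)^{2} = \left(35 - -20\right)^{2} = \left(35 + 20\right)^{2} = 55^{2} = 3025$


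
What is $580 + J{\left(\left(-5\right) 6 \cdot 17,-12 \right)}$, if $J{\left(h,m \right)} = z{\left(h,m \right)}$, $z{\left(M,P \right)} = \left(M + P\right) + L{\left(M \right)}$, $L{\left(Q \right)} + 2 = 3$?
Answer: $59$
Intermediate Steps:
$L{\left(Q \right)} = 1$ ($L{\left(Q \right)} = -2 + 3 = 1$)
$z{\left(M,P \right)} = 1 + M + P$ ($z{\left(M,P \right)} = \left(M + P\right) + 1 = 1 + M + P$)
$J{\left(h,m \right)} = 1 + h + m$
$580 + J{\left(\left(-5\right) 6 \cdot 17,-12 \right)} = 580 + \left(1 + \left(-5\right) 6 \cdot 17 - 12\right) = 580 - 521 = 59$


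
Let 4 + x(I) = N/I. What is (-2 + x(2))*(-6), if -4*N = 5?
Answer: 159/4 ≈ 39.750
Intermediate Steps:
N = -5/4 (N = -¼*5 = -5/4 ≈ -1.2500)
x(I) = -4 - 5/(4*I)
(-2 + x(2))*(-6) = (-2 + (-4 - 5/4/2))*(-6) = (-2 + (-4 - 5/4*½))*(-6) = (-2 + (-4 - 5/8))*(-6) = (-2 - 37/8)*(-6) = -53/8*(-6) = 159/4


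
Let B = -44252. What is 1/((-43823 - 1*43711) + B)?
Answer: -1/131786 ≈ -7.5881e-6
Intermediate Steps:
1/((-43823 - 1*43711) + B) = 1/((-43823 - 1*43711) - 44252) = 1/((-43823 - 43711) - 44252) = 1/(-87534 - 44252) = 1/(-131786) = -1/131786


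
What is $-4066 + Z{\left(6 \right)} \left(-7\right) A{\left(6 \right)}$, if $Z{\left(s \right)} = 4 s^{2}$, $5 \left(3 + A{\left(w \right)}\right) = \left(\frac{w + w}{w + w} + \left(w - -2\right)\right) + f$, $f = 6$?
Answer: $-4066$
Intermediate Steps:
$A{\left(w \right)} = - \frac{6}{5} + \frac{w}{5}$ ($A{\left(w \right)} = -3 + \frac{\left(\frac{w + w}{w + w} + \left(w - -2\right)\right) + 6}{5} = -3 + \frac{\left(\frac{2 w}{2 w} + \left(w + 2\right)\right) + 6}{5} = -3 + \frac{\left(2 w \frac{1}{2 w} + \left(2 + w\right)\right) + 6}{5} = -3 + \frac{\left(1 + \left(2 + w\right)\right) + 6}{5} = -3 + \frac{\left(3 + w\right) + 6}{5} = -3 + \frac{9 + w}{5} = -3 + \left(\frac{9}{5} + \frac{w}{5}\right) = - \frac{6}{5} + \frac{w}{5}$)
$-4066 + Z{\left(6 \right)} \left(-7\right) A{\left(6 \right)} = -4066 + 4 \cdot 6^{2} \left(-7\right) \left(- \frac{6}{5} + \frac{1}{5} \cdot 6\right) = -4066 + 4 \cdot 36 \left(-7\right) \left(- \frac{6}{5} + \frac{6}{5}\right) = -4066 + 144 \left(-7\right) 0 = -4066 - 0 = -4066 + 0 = -4066$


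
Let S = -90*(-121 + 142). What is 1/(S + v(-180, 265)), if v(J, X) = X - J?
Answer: -1/1445 ≈ -0.00069204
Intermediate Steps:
S = -1890 (S = -90*21 = -1890)
1/(S + v(-180, 265)) = 1/(-1890 + (265 - 1*(-180))) = 1/(-1890 + (265 + 180)) = 1/(-1890 + 445) = 1/(-1445) = -1/1445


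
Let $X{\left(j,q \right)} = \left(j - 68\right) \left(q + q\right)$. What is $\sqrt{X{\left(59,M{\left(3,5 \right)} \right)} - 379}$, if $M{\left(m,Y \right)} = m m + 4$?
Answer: $i \sqrt{613} \approx 24.759 i$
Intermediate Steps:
$M{\left(m,Y \right)} = 4 + m^{2}$ ($M{\left(m,Y \right)} = m^{2} + 4 = 4 + m^{2}$)
$X{\left(j,q \right)} = 2 q \left(-68 + j\right)$ ($X{\left(j,q \right)} = \left(-68 + j\right) 2 q = 2 q \left(-68 + j\right)$)
$\sqrt{X{\left(59,M{\left(3,5 \right)} \right)} - 379} = \sqrt{2 \left(4 + 3^{2}\right) \left(-68 + 59\right) - 379} = \sqrt{2 \left(4 + 9\right) \left(-9\right) - 379} = \sqrt{2 \cdot 13 \left(-9\right) - 379} = \sqrt{-234 - 379} = \sqrt{-613} = i \sqrt{613}$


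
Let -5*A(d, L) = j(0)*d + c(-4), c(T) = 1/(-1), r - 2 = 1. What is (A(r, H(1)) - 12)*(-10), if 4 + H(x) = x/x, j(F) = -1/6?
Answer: 117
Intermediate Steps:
r = 3 (r = 2 + 1 = 3)
j(F) = -⅙ (j(F) = -1*⅙ = -⅙)
c(T) = -1
H(x) = -3 (H(x) = -4 + x/x = -4 + 1 = -3)
A(d, L) = ⅕ + d/30 (A(d, L) = -(-d/6 - 1)/5 = -(-1 - d/6)/5 = ⅕ + d/30)
(A(r, H(1)) - 12)*(-10) = ((⅕ + (1/30)*3) - 12)*(-10) = ((⅕ + ⅒) - 12)*(-10) = (3/10 - 12)*(-10) = -117/10*(-10) = 117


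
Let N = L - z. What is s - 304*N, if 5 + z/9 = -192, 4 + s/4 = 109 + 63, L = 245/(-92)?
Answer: -12362740/23 ≈ -5.3751e+5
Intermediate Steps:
L = -245/92 (L = 245*(-1/92) = -245/92 ≈ -2.6630)
s = 672 (s = -16 + 4*(109 + 63) = -16 + 4*172 = -16 + 688 = 672)
z = -1773 (z = -45 + 9*(-192) = -45 - 1728 = -1773)
N = 162871/92 (N = -245/92 - 1*(-1773) = -245/92 + 1773 = 162871/92 ≈ 1770.3)
s - 304*N = 672 - 304*162871/92 = 672 - 12378196/23 = -12362740/23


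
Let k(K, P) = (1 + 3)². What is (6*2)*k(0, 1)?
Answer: 192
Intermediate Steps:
k(K, P) = 16 (k(K, P) = 4² = 16)
(6*2)*k(0, 1) = (6*2)*16 = 12*16 = 192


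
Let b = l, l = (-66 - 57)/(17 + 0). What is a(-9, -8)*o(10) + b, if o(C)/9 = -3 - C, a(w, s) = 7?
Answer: -14046/17 ≈ -826.24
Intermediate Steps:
o(C) = -27 - 9*C (o(C) = 9*(-3 - C) = -27 - 9*C)
l = -123/17 ≈ -7.2353
b = -123/17 ≈ -7.2353
a(-9, -8)*o(10) + b = 7*(-27 - 9*10) - 123/17 = 7*(-27 - 90) - 123/17 = 7*(-117) - 123/17 = -819 - 123/17 = -14046/17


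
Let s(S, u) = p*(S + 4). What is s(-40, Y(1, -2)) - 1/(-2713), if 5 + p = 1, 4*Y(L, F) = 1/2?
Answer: 390673/2713 ≈ 144.00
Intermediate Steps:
Y(L, F) = ⅛ (Y(L, F) = (¼)/2 = (¼)*(½) = ⅛)
p = -4 (p = -5 + 1 = -4)
s(S, u) = -16 - 4*S (s(S, u) = -4*(S + 4) = -4*(4 + S) = -16 - 4*S)
s(-40, Y(1, -2)) - 1/(-2713) = (-16 - 4*(-40)) - 1/(-2713) = (-16 + 160) - 1*(-1/2713) = 144 + 1/2713 = 390673/2713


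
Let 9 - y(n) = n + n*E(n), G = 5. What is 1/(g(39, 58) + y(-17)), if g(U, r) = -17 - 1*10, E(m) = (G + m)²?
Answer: 1/2447 ≈ 0.00040866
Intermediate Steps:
E(m) = (5 + m)²
g(U, r) = -27 (g(U, r) = -17 - 10 = -27)
y(n) = 9 - n - n*(5 + n)² (y(n) = 9 - (n + n*(5 + n)²) = 9 + (-n - n*(5 + n)²) = 9 - n - n*(5 + n)²)
1/(g(39, 58) + y(-17)) = 1/(-27 + (9 - 1*(-17) - 1*(-17)*(5 - 17)²)) = 1/(-27 + (9 + 17 - 1*(-17)*(-12)²)) = 1/(-27 + (9 + 17 - 1*(-17)*144)) = 1/(-27 + (9 + 17 + 2448)) = 1/(-27 + 2474) = 1/2447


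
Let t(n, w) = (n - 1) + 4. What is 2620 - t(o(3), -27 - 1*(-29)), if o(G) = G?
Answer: 2614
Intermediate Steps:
t(n, w) = 3 + n (t(n, w) = (-1 + n) + 4 = 3 + n)
2620 - t(o(3), -27 - 1*(-29)) = 2620 - (3 + 3) = 2620 - 1*6 = 2620 - 6 = 2614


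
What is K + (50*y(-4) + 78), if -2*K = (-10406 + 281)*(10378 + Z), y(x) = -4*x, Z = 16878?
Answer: 137984378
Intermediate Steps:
K = 137983500 (K = -(-10406 + 281)*(10378 + 16878)/2 = -(-10125)*27256/2 = -½*(-275967000) = 137983500)
K + (50*y(-4) + 78) = 137983500 + (50*(-4*(-4)) + 78) = 137983500 + (50*16 + 78) = 137983500 + (800 + 78) = 137983500 + 878 = 137984378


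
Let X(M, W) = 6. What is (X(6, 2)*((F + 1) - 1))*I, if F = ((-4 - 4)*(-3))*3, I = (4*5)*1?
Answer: 8640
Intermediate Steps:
I = 20 (I = 20*1 = 20)
F = 72 (F = -8*(-3)*3 = 24*3 = 72)
(X(6, 2)*((F + 1) - 1))*I = (6*((72 + 1) - 1))*20 = (6*(73 - 1))*20 = (6*72)*20 = 432*20 = 8640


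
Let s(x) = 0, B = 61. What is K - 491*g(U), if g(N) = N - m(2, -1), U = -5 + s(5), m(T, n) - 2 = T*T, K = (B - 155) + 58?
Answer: 5365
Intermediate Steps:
K = -36 (K = (61 - 155) + 58 = -94 + 58 = -36)
m(T, n) = 2 + T² (m(T, n) = 2 + T*T = 2 + T²)
U = -5 (U = -5 + 0 = -5)
g(N) = -6 + N (g(N) = N - (2 + 2²) = N - (2 + 4) = N - 1*6 = N - 6 = -6 + N)
K - 491*g(U) = -36 - 491*(-6 - 5) = -36 - 491*(-11) = -36 + 5401 = 5365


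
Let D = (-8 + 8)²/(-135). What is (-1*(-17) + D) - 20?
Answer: -3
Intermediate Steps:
D = 0 (D = 0²*(-1/135) = 0*(-1/135) = 0)
(-1*(-17) + D) - 20 = (-1*(-17) + 0) - 20 = (17 + 0) - 20 = 17 - 20 = -3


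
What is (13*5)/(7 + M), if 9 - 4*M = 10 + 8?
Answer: 260/19 ≈ 13.684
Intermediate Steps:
M = -9/4 (M = 9/4 - (10 + 8)/4 = 9/4 - ¼*18 = 9/4 - 9/2 = -9/4 ≈ -2.2500)
(13*5)/(7 + M) = (13*5)/(7 - 9/4) = 65/(19/4) = 65*(4/19) = 260/19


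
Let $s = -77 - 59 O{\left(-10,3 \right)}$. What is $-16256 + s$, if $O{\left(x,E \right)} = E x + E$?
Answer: $-14740$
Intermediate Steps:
$O{\left(x,E \right)} = E + E x$
$s = 1516$ ($s = -77 - 59 \cdot 3 \left(1 - 10\right) = -77 - 59 \cdot 3 \left(-9\right) = -77 - -1593 = -77 + 1593 = 1516$)
$-16256 + s = -16256 + 1516 = -14740$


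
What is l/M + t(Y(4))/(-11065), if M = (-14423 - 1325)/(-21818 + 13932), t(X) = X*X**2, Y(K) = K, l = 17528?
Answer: 382366889412/43562905 ≈ 8777.3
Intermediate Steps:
t(X) = X**3
M = 7874/3943 (M = -15748/(-7886) = -15748*(-1/7886) = 7874/3943 ≈ 1.9970)
l/M + t(Y(4))/(-11065) = 17528/(7874/3943) + 4**3/(-11065) = 17528*(3943/7874) + 64*(-1/11065) = 34556452/3937 - 64/11065 = 382366889412/43562905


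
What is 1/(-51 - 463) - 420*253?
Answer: -54617641/514 ≈ -1.0626e+5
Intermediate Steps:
1/(-51 - 463) - 420*253 = 1/(-514) - 106260 = -1/514 - 106260 = -54617641/514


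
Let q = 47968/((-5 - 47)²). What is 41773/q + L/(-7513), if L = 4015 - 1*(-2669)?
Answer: 53019014149/22523974 ≈ 2353.9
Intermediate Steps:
q = 2998/169 (q = 47968/((-52)²) = 47968/2704 = 47968*(1/2704) = 2998/169 ≈ 17.740)
L = 6684 (L = 4015 + 2669 = 6684)
41773/q + L/(-7513) = 41773/(2998/169) + 6684/(-7513) = 41773*(169/2998) + 6684*(-1/7513) = 7059637/2998 - 6684/7513 = 53019014149/22523974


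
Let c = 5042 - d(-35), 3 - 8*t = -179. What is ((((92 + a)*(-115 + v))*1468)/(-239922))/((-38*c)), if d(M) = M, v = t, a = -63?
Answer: -436363/5143021308 ≈ -8.4846e-5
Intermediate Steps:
t = 91/4 (t = 3/8 - ⅛*(-179) = 3/8 + 179/8 = 91/4 ≈ 22.750)
v = 91/4 ≈ 22.750
c = 5077 (c = 5042 - 1*(-35) = 5042 + 35 = 5077)
((((92 + a)*(-115 + v))*1468)/(-239922))/((-38*c)) = ((((92 - 63)*(-115 + 91/4))*1468)/(-239922))/((-38*5077)) = (((29*(-369/4))*1468)*(-1/239922))/(-192926) = (-10701/4*1468*(-1/239922))*(-1/192926) = -3927267*(-1/239922)*(-1/192926) = (436363/26658)*(-1/192926) = -436363/5143021308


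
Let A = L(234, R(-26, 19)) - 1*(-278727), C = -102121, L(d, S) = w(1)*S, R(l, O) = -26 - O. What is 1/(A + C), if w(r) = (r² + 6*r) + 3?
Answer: 1/176156 ≈ 5.6768e-6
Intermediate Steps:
w(r) = 3 + r² + 6*r
L(d, S) = 10*S (L(d, S) = (3 + 1² + 6*1)*S = (3 + 1 + 6)*S = 10*S)
A = 278277 (A = 10*(-26 - 1*19) - 1*(-278727) = 10*(-26 - 19) + 278727 = 10*(-45) + 278727 = -450 + 278727 = 278277)
1/(A + C) = 1/(278277 - 102121) = 1/176156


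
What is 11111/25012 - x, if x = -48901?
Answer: 1223122923/25012 ≈ 48901.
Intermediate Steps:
11111/25012 - x = 11111/25012 - 1*(-48901) = 11111*(1/25012) + 48901 = 11111/25012 + 48901 = 1223122923/25012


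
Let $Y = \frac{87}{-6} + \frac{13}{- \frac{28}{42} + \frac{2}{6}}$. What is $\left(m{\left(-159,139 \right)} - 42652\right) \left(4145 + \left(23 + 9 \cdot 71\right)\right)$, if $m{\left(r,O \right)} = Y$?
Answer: $- \frac{410570677}{2} \approx -2.0529 \cdot 10^{8}$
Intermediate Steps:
$Y = - \frac{107}{2}$ ($Y = 87 \left(- \frac{1}{6}\right) + \frac{13}{\left(-28\right) \frac{1}{42} + 2 \cdot \frac{1}{6}} = - \frac{29}{2} + \frac{13}{- \frac{2}{3} + \frac{1}{3}} = - \frac{29}{2} + \frac{13}{- \frac{1}{3}} = - \frac{29}{2} + 13 \left(-3\right) = - \frac{29}{2} - 39 = - \frac{107}{2} \approx -53.5$)
$m{\left(r,O \right)} = - \frac{107}{2}$
$\left(m{\left(-159,139 \right)} - 42652\right) \left(4145 + \left(23 + 9 \cdot 71\right)\right) = \left(- \frac{107}{2} - 42652\right) \left(4145 + \left(23 + 9 \cdot 71\right)\right) = - \frac{85411 \left(4145 + \left(23 + 639\right)\right)}{2} = - \frac{85411 \left(4145 + 662\right)}{2} = \left(- \frac{85411}{2}\right) 4807 = - \frac{410570677}{2}$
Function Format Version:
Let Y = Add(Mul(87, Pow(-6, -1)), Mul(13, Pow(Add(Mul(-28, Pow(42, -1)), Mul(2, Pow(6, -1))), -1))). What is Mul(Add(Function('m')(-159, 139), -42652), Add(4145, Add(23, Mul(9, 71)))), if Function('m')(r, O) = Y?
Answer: Rational(-410570677, 2) ≈ -2.0529e+8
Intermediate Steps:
Y = Rational(-107, 2) (Y = Add(Mul(87, Rational(-1, 6)), Mul(13, Pow(Add(Mul(-28, Rational(1, 42)), Mul(2, Rational(1, 6))), -1))) = Add(Rational(-29, 2), Mul(13, Pow(Add(Rational(-2, 3), Rational(1, 3)), -1))) = Add(Rational(-29, 2), Mul(13, Pow(Rational(-1, 3), -1))) = Add(Rational(-29, 2), Mul(13, -3)) = Add(Rational(-29, 2), -39) = Rational(-107, 2) ≈ -53.500)
Function('m')(r, O) = Rational(-107, 2)
Mul(Add(Function('m')(-159, 139), -42652), Add(4145, Add(23, Mul(9, 71)))) = Mul(Add(Rational(-107, 2), -42652), Add(4145, Add(23, Mul(9, 71)))) = Mul(Rational(-85411, 2), Add(4145, Add(23, 639))) = Mul(Rational(-85411, 2), Add(4145, 662)) = Mul(Rational(-85411, 2), 4807) = Rational(-410570677, 2)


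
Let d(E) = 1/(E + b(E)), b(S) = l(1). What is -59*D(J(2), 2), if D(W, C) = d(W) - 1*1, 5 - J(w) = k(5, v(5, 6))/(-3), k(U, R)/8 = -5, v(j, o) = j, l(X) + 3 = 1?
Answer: 2006/31 ≈ 64.710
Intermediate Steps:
l(X) = -2 (l(X) = -3 + 1 = -2)
b(S) = -2
k(U, R) = -40 (k(U, R) = 8*(-5) = -40)
d(E) = 1/(-2 + E) (d(E) = 1/(E - 2) = 1/(-2 + E))
J(w) = -25/3 (J(w) = 5 - (-40)/(-3) = 5 - (-40)*(-1)/3 = 5 - 1*40/3 = 5 - 40/3 = -25/3)
D(W, C) = -1 + 1/(-2 + W) (D(W, C) = 1/(-2 + W) - 1*1 = 1/(-2 + W) - 1 = -1 + 1/(-2 + W))
-59*D(J(2), 2) = -59*(3 - 1*(-25/3))/(-2 - 25/3) = -59*(3 + 25/3)/(-31/3) = -(-177)*34/(31*3) = -59*(-34/31) = 2006/31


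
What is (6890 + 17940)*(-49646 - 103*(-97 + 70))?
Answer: -1163657950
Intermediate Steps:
(6890 + 17940)*(-49646 - 103*(-97 + 70)) = 24830*(-49646 - 103*(-27)) = 24830*(-49646 + 2781) = 24830*(-46865) = -1163657950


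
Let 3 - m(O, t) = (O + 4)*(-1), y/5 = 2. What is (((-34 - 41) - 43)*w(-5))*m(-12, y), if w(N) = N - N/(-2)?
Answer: -4425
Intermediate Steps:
y = 10 (y = 5*2 = 10)
w(N) = 3*N/2 (w(N) = N - N*(-1)/2 = N - (-1)*N/2 = N + N/2 = 3*N/2)
m(O, t) = 7 + O (m(O, t) = 3 - (O + 4)*(-1) = 3 - (4 + O)*(-1) = 3 - (-4 - O) = 3 + (4 + O) = 7 + O)
(((-34 - 41) - 43)*w(-5))*m(-12, y) = (((-34 - 41) - 43)*((3/2)*(-5)))*(7 - 12) = ((-75 - 43)*(-15/2))*(-5) = -118*(-15/2)*(-5) = 885*(-5) = -4425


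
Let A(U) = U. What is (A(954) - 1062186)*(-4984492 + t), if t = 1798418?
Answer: 3381163683168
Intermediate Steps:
(A(954) - 1062186)*(-4984492 + t) = (954 - 1062186)*(-4984492 + 1798418) = -1061232*(-3186074) = 3381163683168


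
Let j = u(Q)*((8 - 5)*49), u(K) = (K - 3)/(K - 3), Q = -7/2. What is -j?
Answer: -147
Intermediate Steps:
Q = -7/2 (Q = -7*½ = -7/2 ≈ -3.5000)
u(K) = 1 (u(K) = (-3 + K)/(-3 + K) = 1)
j = 147 (j = 1*((8 - 5)*49) = 1*(3*49) = 1*147 = 147)
-j = -1*147 = -147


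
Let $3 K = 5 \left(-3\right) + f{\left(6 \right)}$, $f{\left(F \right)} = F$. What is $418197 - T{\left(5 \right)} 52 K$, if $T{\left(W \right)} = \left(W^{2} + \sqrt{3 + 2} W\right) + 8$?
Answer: $423345 + 780 \sqrt{5} \approx 4.2509 \cdot 10^{5}$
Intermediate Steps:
$T{\left(W \right)} = 8 + W^{2} + W \sqrt{5}$ ($T{\left(W \right)} = \left(W^{2} + \sqrt{5} W\right) + 8 = \left(W^{2} + W \sqrt{5}\right) + 8 = 8 + W^{2} + W \sqrt{5}$)
$K = -3$ ($K = \frac{5 \left(-3\right) + 6}{3} = \frac{-15 + 6}{3} = \frac{1}{3} \left(-9\right) = -3$)
$418197 - T{\left(5 \right)} 52 K = 418197 - \left(8 + 5^{2} + 5 \sqrt{5}\right) 52 \left(-3\right) = 418197 - \left(8 + 25 + 5 \sqrt{5}\right) 52 \left(-3\right) = 418197 - \left(33 + 5 \sqrt{5}\right) 52 \left(-3\right) = 418197 - \left(1716 + 260 \sqrt{5}\right) \left(-3\right) = 418197 - \left(-5148 - 780 \sqrt{5}\right) = 418197 + \left(5148 + 780 \sqrt{5}\right) = 423345 + 780 \sqrt{5}$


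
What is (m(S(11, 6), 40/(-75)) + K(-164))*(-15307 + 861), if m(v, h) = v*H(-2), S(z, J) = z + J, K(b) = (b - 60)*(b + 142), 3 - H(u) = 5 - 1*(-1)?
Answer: -70453142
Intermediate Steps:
H(u) = -3 (H(u) = 3 - (5 - 1*(-1)) = 3 - (5 + 1) = 3 - 1*6 = 3 - 6 = -3)
K(b) = (-60 + b)*(142 + b)
S(z, J) = J + z
m(v, h) = -3*v (m(v, h) = v*(-3) = -3*v)
(m(S(11, 6), 40/(-75)) + K(-164))*(-15307 + 861) = (-3*(6 + 11) + (-8520 + (-164)² + 82*(-164)))*(-15307 + 861) = (-3*17 + (-8520 + 26896 - 13448))*(-14446) = (-51 + 4928)*(-14446) = 4877*(-14446) = -70453142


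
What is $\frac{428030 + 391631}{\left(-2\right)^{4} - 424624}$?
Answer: $- \frac{819661}{424608} \approx -1.9304$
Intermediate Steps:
$\frac{428030 + 391631}{\left(-2\right)^{4} - 424624} = \frac{819661}{16 - 424624} = \frac{819661}{-424608} = 819661 \left(- \frac{1}{424608}\right) = - \frac{819661}{424608}$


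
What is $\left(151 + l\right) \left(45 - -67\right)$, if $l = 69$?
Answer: $24640$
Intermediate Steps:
$\left(151 + l\right) \left(45 - -67\right) = \left(151 + 69\right) \left(45 - -67\right) = 220 \left(45 + 67\right) = 220 \cdot 112 = 24640$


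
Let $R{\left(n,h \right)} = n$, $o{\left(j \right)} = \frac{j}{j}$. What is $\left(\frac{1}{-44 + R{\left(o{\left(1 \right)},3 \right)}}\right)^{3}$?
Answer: $- \frac{1}{79507} \approx -1.2578 \cdot 10^{-5}$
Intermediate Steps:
$o{\left(j \right)} = 1$
$\left(\frac{1}{-44 + R{\left(o{\left(1 \right)},3 \right)}}\right)^{3} = \left(\frac{1}{-44 + 1}\right)^{3} = \left(\frac{1}{-43}\right)^{3} = \left(- \frac{1}{43}\right)^{3} = - \frac{1}{79507}$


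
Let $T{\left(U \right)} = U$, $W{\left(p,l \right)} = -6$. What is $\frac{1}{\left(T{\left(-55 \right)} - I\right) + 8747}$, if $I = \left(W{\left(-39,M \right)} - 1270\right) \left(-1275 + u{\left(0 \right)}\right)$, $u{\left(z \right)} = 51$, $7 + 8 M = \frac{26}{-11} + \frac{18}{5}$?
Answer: $- \frac{1}{1553132} \approx -6.4386 \cdot 10^{-7}$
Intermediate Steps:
$M = - \frac{317}{440}$ ($M = - \frac{7}{8} + \frac{\frac{26}{-11} + \frac{18}{5}}{8} = - \frac{7}{8} + \frac{26 \left(- \frac{1}{11}\right) + 18 \cdot \frac{1}{5}}{8} = - \frac{7}{8} + \frac{- \frac{26}{11} + \frac{18}{5}}{8} = - \frac{7}{8} + \frac{1}{8} \cdot \frac{68}{55} = - \frac{7}{8} + \frac{17}{110} = - \frac{317}{440} \approx -0.72045$)
$I = 1561824$ ($I = \left(-6 - 1270\right) \left(-1275 + 51\right) = \left(-1276\right) \left(-1224\right) = 1561824$)
$\frac{1}{\left(T{\left(-55 \right)} - I\right) + 8747} = \frac{1}{\left(-55 - 1561824\right) + 8747} = \frac{1}{-1561879 + 8747} = \frac{1}{-1553132} = - \frac{1}{1553132}$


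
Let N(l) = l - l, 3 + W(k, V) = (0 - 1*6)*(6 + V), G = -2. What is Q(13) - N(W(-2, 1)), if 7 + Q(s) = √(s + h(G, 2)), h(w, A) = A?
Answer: -7 + √15 ≈ -3.1270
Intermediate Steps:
W(k, V) = -39 - 6*V (W(k, V) = -3 + (0 - 1*6)*(6 + V) = -3 + (0 - 6)*(6 + V) = -3 - 6*(6 + V) = -3 + (-36 - 6*V) = -39 - 6*V)
N(l) = 0
Q(s) = -7 + √(2 + s) (Q(s) = -7 + √(s + 2) = -7 + √(2 + s))
Q(13) - N(W(-2, 1)) = (-7 + √(2 + 13)) - 1*0 = (-7 + √15) + 0 = -7 + √15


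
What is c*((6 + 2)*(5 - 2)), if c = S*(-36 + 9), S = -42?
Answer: 27216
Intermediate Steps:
c = 1134 (c = -42*(-36 + 9) = -42*(-27) = 1134)
c*((6 + 2)*(5 - 2)) = 1134*((6 + 2)*(5 - 2)) = 1134*(8*3) = 1134*24 = 27216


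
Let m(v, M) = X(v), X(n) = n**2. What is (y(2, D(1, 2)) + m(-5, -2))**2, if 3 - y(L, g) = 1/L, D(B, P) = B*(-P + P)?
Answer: 3025/4 ≈ 756.25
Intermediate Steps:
D(B, P) = 0 (D(B, P) = B*0 = 0)
m(v, M) = v**2
y(L, g) = 3 - 1/L
(y(2, D(1, 2)) + m(-5, -2))**2 = ((3 - 1/2) + (-5)**2)**2 = ((3 - 1*1/2) + 25)**2 = ((3 - 1/2) + 25)**2 = (5/2 + 25)**2 = (55/2)**2 = 3025/4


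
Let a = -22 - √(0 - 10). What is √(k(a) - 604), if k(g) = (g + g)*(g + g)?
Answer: 2*√(323 + 44*I*√10) ≈ 36.734 + 7.5755*I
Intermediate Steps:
a = -22 - I*√10 (a = -22 - √(-10) = -22 - I*√10 ≈ -22.0 - 3.1623*I)
k(g) = 4*g² (k(g) = (2*g)*(2*g) = 4*g²)
√(k(a) - 604) = √(4*(-22 - I*√10)² - 604) = √(-604 + 4*(-22 - I*√10)²)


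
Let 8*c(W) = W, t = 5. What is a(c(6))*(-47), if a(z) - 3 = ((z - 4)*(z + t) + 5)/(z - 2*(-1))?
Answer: 4089/44 ≈ 92.932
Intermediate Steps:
c(W) = W/8
a(z) = 3 + (5 + (-4 + z)*(5 + z))/(2 + z) (a(z) = 3 + ((z - 4)*(z + 5) + 5)/(z - 2*(-1)) = 3 + ((-4 + z)*(5 + z) + 5)/(z + 2) = 3 + (5 + (-4 + z)*(5 + z))/(2 + z))
a(c(6))*(-47) = ((-9 + ((1/8)*6)**2 + 4*((1/8)*6))/(2 + (1/8)*6))*(-47) = ((-9 + (3/4)**2 + 4*(3/4))/(2 + 3/4))*(-47) = ((-9 + 9/16 + 3)/(11/4))*(-47) = ((4/11)*(-87/16))*(-47) = -87/44*(-47) = 4089/44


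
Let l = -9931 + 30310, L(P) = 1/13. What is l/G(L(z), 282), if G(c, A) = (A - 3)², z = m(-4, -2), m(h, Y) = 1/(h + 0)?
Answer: 6793/25947 ≈ 0.26180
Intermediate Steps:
m(h, Y) = 1/h
z = -¼ (z = 1/(-4) = -¼ ≈ -0.25000)
L(P) = 1/13
G(c, A) = (-3 + A)²
l = 20379
l/G(L(z), 282) = 20379/((-3 + 282)²) = 20379/(279²) = 20379/77841 = 20379*(1/77841) = 6793/25947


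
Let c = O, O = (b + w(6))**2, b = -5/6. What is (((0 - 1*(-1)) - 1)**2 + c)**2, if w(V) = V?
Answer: 923521/1296 ≈ 712.59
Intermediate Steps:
b = -5/6 (b = -5*1/6 = -5/6 ≈ -0.83333)
O = 961/36 (O = (-5/6 + 6)**2 = (31/6)**2 = 961/36 ≈ 26.694)
c = 961/36 ≈ 26.694
(((0 - 1*(-1)) - 1)**2 + c)**2 = (((0 - 1*(-1)) - 1)**2 + 961/36)**2 = (((0 + 1) - 1)**2 + 961/36)**2 = ((1 - 1)**2 + 961/36)**2 = (0**2 + 961/36)**2 = (0 + 961/36)**2 = (961/36)**2 = 923521/1296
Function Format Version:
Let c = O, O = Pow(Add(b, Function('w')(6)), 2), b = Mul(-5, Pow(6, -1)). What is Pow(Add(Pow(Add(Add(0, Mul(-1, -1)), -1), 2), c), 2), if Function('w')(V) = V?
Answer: Rational(923521, 1296) ≈ 712.59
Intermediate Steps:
b = Rational(-5, 6) (b = Mul(-5, Rational(1, 6)) = Rational(-5, 6) ≈ -0.83333)
O = Rational(961, 36) (O = Pow(Add(Rational(-5, 6), 6), 2) = Pow(Rational(31, 6), 2) = Rational(961, 36) ≈ 26.694)
c = Rational(961, 36) ≈ 26.694
Pow(Add(Pow(Add(Add(0, Mul(-1, -1)), -1), 2), c), 2) = Pow(Add(Pow(Add(Add(0, Mul(-1, -1)), -1), 2), Rational(961, 36)), 2) = Pow(Add(Pow(Add(Add(0, 1), -1), 2), Rational(961, 36)), 2) = Pow(Add(Pow(Add(1, -1), 2), Rational(961, 36)), 2) = Pow(Add(Pow(0, 2), Rational(961, 36)), 2) = Pow(Add(0, Rational(961, 36)), 2) = Pow(Rational(961, 36), 2) = Rational(923521, 1296)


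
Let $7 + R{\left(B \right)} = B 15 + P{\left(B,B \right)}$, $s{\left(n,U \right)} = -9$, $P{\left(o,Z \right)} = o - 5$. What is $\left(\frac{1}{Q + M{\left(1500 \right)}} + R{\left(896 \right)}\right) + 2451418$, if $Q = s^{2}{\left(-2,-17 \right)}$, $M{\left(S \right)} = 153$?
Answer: $\frac{576983629}{234} \approx 2.4657 \cdot 10^{6}$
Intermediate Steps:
$P{\left(o,Z \right)} = -5 + o$
$R{\left(B \right)} = -12 + 16 B$ ($R{\left(B \right)} = -7 + \left(B 15 + \left(-5 + B\right)\right) = -7 + \left(15 B + \left(-5 + B\right)\right) = -7 + \left(-5 + 16 B\right) = -12 + 16 B$)
$Q = 81$ ($Q = \left(-9\right)^{2} = 81$)
$\left(\frac{1}{Q + M{\left(1500 \right)}} + R{\left(896 \right)}\right) + 2451418 = \left(\frac{1}{81 + 153} + \left(-12 + 16 \cdot 896\right)\right) + 2451418 = \left(\frac{1}{234} + \left(-12 + 14336\right)\right) + 2451418 = \left(\frac{1}{234} + 14324\right) + 2451418 = \frac{3351817}{234} + 2451418 = \frac{576983629}{234}$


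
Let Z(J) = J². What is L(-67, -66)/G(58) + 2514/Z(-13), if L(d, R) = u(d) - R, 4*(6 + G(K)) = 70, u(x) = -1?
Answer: 79792/3887 ≈ 20.528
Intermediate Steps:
G(K) = 23/2 (G(K) = -6 + (¼)*70 = -6 + 35/2 = 23/2)
L(d, R) = -1 - R
L(-67, -66)/G(58) + 2514/Z(-13) = (-1 - 1*(-66))/(23/2) + 2514/((-13)²) = (-1 + 66)*(2/23) + 2514/169 = 65*(2/23) + 2514*(1/169) = 130/23 + 2514/169 = 79792/3887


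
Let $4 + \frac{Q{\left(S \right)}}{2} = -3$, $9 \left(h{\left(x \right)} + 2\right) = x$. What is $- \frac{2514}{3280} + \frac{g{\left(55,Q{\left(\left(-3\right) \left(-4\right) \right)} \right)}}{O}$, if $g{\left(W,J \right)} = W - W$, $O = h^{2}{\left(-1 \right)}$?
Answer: $- \frac{1257}{1640} \approx -0.76646$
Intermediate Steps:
$h{\left(x \right)} = -2 + \frac{x}{9}$
$O = \frac{361}{81}$ ($O = \left(-2 + \frac{1}{9} \left(-1\right)\right)^{2} = \left(-2 - \frac{1}{9}\right)^{2} = \left(- \frac{19}{9}\right)^{2} = \frac{361}{81} \approx 4.4568$)
$Q{\left(S \right)} = -14$ ($Q{\left(S \right)} = -8 + 2 \left(-3\right) = -8 - 6 = -14$)
$g{\left(W,J \right)} = 0$
$- \frac{2514}{3280} + \frac{g{\left(55,Q{\left(\left(-3\right) \left(-4\right) \right)} \right)}}{O} = - \frac{2514}{3280} + \frac{0}{\frac{361}{81}} = \left(-2514\right) \frac{1}{3280} + 0 \cdot \frac{81}{361} = - \frac{1257}{1640} + 0 = - \frac{1257}{1640}$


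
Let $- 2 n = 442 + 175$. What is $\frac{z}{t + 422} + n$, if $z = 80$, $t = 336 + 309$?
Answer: $- \frac{658179}{2134} \approx -308.42$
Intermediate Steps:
$n = - \frac{617}{2}$ ($n = - \frac{442 + 175}{2} = \left(- \frac{1}{2}\right) 617 = - \frac{617}{2} \approx -308.5$)
$t = 645$
$\frac{z}{t + 422} + n = \frac{1}{645 + 422} \cdot 80 - \frac{617}{2} = \frac{1}{1067} \cdot 80 - \frac{617}{2} = \frac{80}{1067} - \frac{617}{2} = - \frac{658179}{2134}$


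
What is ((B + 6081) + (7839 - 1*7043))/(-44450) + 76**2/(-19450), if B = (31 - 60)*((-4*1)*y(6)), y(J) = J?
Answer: -8080761/17291050 ≈ -0.46734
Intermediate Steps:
B = 696 (B = (31 - 60)*(-4*1*6) = -(-116)*6 = -29*(-24) = 696)
((B + 6081) + (7839 - 1*7043))/(-44450) + 76**2/(-19450) = ((696 + 6081) + (7839 - 1*7043))/(-44450) + 76**2/(-19450) = (6777 + (7839 - 7043))*(-1/44450) + 5776*(-1/19450) = (6777 + 796)*(-1/44450) - 2888/9725 = 7573*(-1/44450) - 2888/9725 = -7573/44450 - 2888/9725 = -8080761/17291050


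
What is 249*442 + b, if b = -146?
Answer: 109912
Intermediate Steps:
249*442 + b = 249*442 - 146 = 110058 - 146 = 109912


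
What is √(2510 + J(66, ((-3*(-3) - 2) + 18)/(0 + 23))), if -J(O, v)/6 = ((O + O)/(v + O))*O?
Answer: √4120849982/1543 ≈ 41.603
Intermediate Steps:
J(O, v) = -12*O²/(O + v) (J(O, v) = -6*(O + O)/(v + O)*O = -6*(2*O)/(O + v)*O = -6*2*O/(O + v)*O = -12*O²/(O + v))
√(2510 + J(66, ((-3*(-3) - 2) + 18)/(0 + 23))) = √(2510 - 12*66²/(66 + ((-3*(-3) - 2) + 18)/(0 + 23))) = √(2510 - 12*4356/(66 + ((9 - 2) + 18)/23)) = √(2510 - 12*4356/(66 + (7 + 18)*(1/23))) = √(2510 - 12*4356/(66 + 25*(1/23))) = √(2510 - 12*4356/(66 + 25/23)) = √(2510 - 12*4356/1543/23) = √(2510 - 12*4356*23/1543) = √(2510 - 1202256/1543) = √(2670674/1543) = √4120849982/1543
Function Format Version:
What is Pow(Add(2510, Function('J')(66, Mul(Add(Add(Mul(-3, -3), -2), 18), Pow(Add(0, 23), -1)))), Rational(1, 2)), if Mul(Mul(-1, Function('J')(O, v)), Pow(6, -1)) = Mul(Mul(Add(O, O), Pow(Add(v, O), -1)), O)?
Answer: Mul(Rational(1, 1543), Pow(4120849982, Rational(1, 2))) ≈ 41.603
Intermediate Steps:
Function('J')(O, v) = Mul(-12, Pow(O, 2), Pow(Add(O, v), -1)) (Function('J')(O, v) = Mul(-6, Mul(Mul(Add(O, O), Pow(Add(v, O), -1)), O)) = Mul(-6, Mul(Mul(Mul(2, O), Pow(Add(O, v), -1)), O)) = Mul(-6, Mul(Mul(2, O, Pow(Add(O, v), -1)), O)) = Mul(-6, Mul(2, Pow(O, 2), Pow(Add(O, v), -1))) = Mul(-12, Pow(O, 2), Pow(Add(O, v), -1)))
Pow(Add(2510, Function('J')(66, Mul(Add(Add(Mul(-3, -3), -2), 18), Pow(Add(0, 23), -1)))), Rational(1, 2)) = Pow(Add(2510, Mul(-12, Pow(66, 2), Pow(Add(66, Mul(Add(Add(Mul(-3, -3), -2), 18), Pow(Add(0, 23), -1))), -1))), Rational(1, 2)) = Pow(Add(2510, Mul(-12, 4356, Pow(Add(66, Mul(Add(Add(9, -2), 18), Pow(23, -1))), -1))), Rational(1, 2)) = Pow(Add(2510, Mul(-12, 4356, Pow(Add(66, Mul(Add(7, 18), Rational(1, 23))), -1))), Rational(1, 2)) = Pow(Add(2510, Mul(-12, 4356, Pow(Add(66, Mul(25, Rational(1, 23))), -1))), Rational(1, 2)) = Pow(Add(2510, Mul(-12, 4356, Pow(Add(66, Rational(25, 23)), -1))), Rational(1, 2)) = Pow(Add(2510, Mul(-12, 4356, Pow(Rational(1543, 23), -1))), Rational(1, 2)) = Pow(Add(2510, Mul(-12, 4356, Rational(23, 1543))), Rational(1, 2)) = Pow(Add(2510, Rational(-1202256, 1543)), Rational(1, 2)) = Pow(Rational(2670674, 1543), Rational(1, 2)) = Mul(Rational(1, 1543), Pow(4120849982, Rational(1, 2)))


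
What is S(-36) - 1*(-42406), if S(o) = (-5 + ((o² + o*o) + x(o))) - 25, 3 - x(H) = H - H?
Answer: 44971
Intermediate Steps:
x(H) = 3 (x(H) = 3 - (H - H) = 3 - 1*0 = 3 + 0 = 3)
S(o) = -27 + 2*o² (S(o) = (-5 + ((o² + o*o) + 3)) - 25 = (-5 + ((o² + o²) + 3)) - 25 = (-5 + (2*o² + 3)) - 25 = (-5 + (3 + 2*o²)) - 25 = (-2 + 2*o²) - 25 = -27 + 2*o²)
S(-36) - 1*(-42406) = (-27 + 2*(-36)²) - 1*(-42406) = (-27 + 2*1296) + 42406 = (-27 + 2592) + 42406 = 2565 + 42406 = 44971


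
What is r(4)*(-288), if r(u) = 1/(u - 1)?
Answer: -96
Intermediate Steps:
r(u) = 1/(-1 + u)
r(4)*(-288) = -288/(-1 + 4) = -288/3 = (⅓)*(-288) = -96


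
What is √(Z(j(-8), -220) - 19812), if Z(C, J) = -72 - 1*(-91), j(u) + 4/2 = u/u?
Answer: I*√19793 ≈ 140.69*I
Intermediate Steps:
j(u) = -1 (j(u) = -2 + u/u = -2 + 1 = -1)
Z(C, J) = 19 (Z(C, J) = -72 + 91 = 19)
√(Z(j(-8), -220) - 19812) = √(19 - 19812) = √(-19793) = I*√19793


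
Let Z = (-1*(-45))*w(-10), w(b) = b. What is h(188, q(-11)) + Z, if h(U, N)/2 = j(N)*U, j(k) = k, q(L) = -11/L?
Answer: -74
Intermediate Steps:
h(U, N) = 2*N*U (h(U, N) = 2*(N*U) = 2*N*U)
Z = -450 (Z = -1*(-45)*(-10) = 45*(-10) = -450)
h(188, q(-11)) + Z = 2*(-11/(-11))*188 - 450 = 2*(-11*(-1/11))*188 - 450 = 2*1*188 - 450 = 376 - 450 = -74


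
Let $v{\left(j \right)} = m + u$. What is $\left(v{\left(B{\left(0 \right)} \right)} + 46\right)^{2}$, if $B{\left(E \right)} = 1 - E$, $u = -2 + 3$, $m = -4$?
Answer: $1849$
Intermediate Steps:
$u = 1$
$v{\left(j \right)} = -3$ ($v{\left(j \right)} = -4 + 1 = -3$)
$\left(v{\left(B{\left(0 \right)} \right)} + 46\right)^{2} = \left(-3 + 46\right)^{2} = 43^{2} = 1849$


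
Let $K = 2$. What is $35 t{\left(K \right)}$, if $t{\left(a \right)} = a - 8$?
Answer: $-210$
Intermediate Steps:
$t{\left(a \right)} = -8 + a$
$35 t{\left(K \right)} = 35 \left(-8 + 2\right) = 35 \left(-6\right) = -210$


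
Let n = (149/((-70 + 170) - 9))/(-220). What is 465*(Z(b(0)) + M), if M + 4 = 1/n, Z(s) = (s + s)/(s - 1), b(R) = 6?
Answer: -9420156/149 ≈ -63223.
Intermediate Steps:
Z(s) = 2*s/(-1 + s) (Z(s) = (2*s)/(-1 + s) = 2*s/(-1 + s))
n = -149/20020 (n = (149/(100 - 9))*(-1/220) = (149/91)*(-1/220) = -149/20020 ≈ -0.0074426)
M = -20616/149 (M = -4 + 1/(-149/20020) = -4 - 20020/149 = -20616/149 ≈ -138.36)
465*(Z(b(0)) + M) = 465*(2*6/(-1 + 6) - 20616/149) = 465*(2*6/5 - 20616/149) = 465*(2*6*(⅕) - 20616/149) = 465*(12/5 - 20616/149) = 465*(-101292/745) = -9420156/149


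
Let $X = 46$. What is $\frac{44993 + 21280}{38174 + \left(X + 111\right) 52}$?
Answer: $\frac{22091}{15446} \approx 1.4302$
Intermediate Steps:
$\frac{44993 + 21280}{38174 + \left(X + 111\right) 52} = \frac{44993 + 21280}{38174 + \left(46 + 111\right) 52} = \frac{66273}{38174 + 157 \cdot 52} = \frac{66273}{38174 + 8164} = \frac{66273}{46338} = 66273 \cdot \frac{1}{46338} = \frac{22091}{15446}$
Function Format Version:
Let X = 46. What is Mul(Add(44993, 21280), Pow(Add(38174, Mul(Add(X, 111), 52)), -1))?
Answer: Rational(22091, 15446) ≈ 1.4302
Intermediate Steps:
Mul(Add(44993, 21280), Pow(Add(38174, Mul(Add(X, 111), 52)), -1)) = Mul(Add(44993, 21280), Pow(Add(38174, Mul(Add(46, 111), 52)), -1)) = Mul(66273, Pow(Add(38174, Mul(157, 52)), -1)) = Mul(66273, Pow(Add(38174, 8164), -1)) = Mul(66273, Pow(46338, -1)) = Mul(66273, Rational(1, 46338)) = Rational(22091, 15446)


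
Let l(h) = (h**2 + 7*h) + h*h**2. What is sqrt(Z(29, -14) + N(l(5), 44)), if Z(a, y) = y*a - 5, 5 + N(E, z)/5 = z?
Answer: 6*I*sqrt(6) ≈ 14.697*I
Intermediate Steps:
l(h) = h**2 + h**3 + 7*h (l(h) = (h**2 + 7*h) + h**3 = h**2 + h**3 + 7*h)
N(E, z) = -25 + 5*z
Z(a, y) = -5 + a*y (Z(a, y) = a*y - 5 = -5 + a*y)
sqrt(Z(29, -14) + N(l(5), 44)) = sqrt((-5 + 29*(-14)) + (-25 + 5*44)) = sqrt((-5 - 406) + (-25 + 220)) = sqrt(-411 + 195) = sqrt(-216) = 6*I*sqrt(6)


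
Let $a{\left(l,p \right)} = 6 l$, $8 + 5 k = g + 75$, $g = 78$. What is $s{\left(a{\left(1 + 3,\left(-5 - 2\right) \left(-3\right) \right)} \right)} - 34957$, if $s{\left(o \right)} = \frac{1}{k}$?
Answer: $- \frac{1013752}{29} \approx -34957.0$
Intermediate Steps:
$k = 29$ ($k = - \frac{8}{5} + \frac{78 + 75}{5} = - \frac{8}{5} + \frac{1}{5} \cdot 153 = - \frac{8}{5} + \frac{153}{5} = 29$)
$s{\left(o \right)} = \frac{1}{29}$
$s{\left(a{\left(1 + 3,\left(-5 - 2\right) \left(-3\right) \right)} \right)} - 34957 = \frac{1}{29} - 34957 = - \frac{1013752}{29}$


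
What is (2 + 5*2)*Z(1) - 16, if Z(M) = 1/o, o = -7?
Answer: -124/7 ≈ -17.714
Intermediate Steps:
Z(M) = -1/7 (Z(M) = 1/(-7) = -1/7)
(2 + 5*2)*Z(1) - 16 = (2 + 5*2)*(-1/7) - 16 = (2 + 10)*(-1/7) - 16 = 12*(-1/7) - 16 = -12/7 - 16 = -124/7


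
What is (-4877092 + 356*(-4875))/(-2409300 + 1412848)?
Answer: 71876/10831 ≈ 6.6361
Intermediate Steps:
(-4877092 + 356*(-4875))/(-2409300 + 1412848) = (-4877092 - 1735500)/(-996452) = -6612592*(-1/996452) = 71876/10831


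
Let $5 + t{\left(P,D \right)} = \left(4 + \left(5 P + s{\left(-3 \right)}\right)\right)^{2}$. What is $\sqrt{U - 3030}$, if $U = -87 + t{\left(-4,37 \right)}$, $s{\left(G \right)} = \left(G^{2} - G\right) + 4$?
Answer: $i \sqrt{3122} \approx 55.875 i$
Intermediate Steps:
$s{\left(G \right)} = 4 + G^{2} - G$
$t{\left(P,D \right)} = -5 + \left(20 + 5 P\right)^{2}$ ($t{\left(P,D \right)} = -5 + \left(4 + \left(5 P + \left(4 + \left(-3\right)^{2} - -3\right)\right)\right)^{2} = -5 + \left(4 + \left(5 P + \left(4 + 9 + 3\right)\right)\right)^{2} = -5 + \left(4 + \left(5 P + 16\right)\right)^{2} = -5 + \left(4 + \left(16 + 5 P\right)\right)^{2} = -5 + \left(20 + 5 P\right)^{2}$)
$U = -92$ ($U = -87 - \left(5 - 25 \left(4 - 4\right)^{2}\right) = -87 - \left(5 - 25 \cdot 0^{2}\right) = -87 + \left(-5 + 25 \cdot 0\right) = -87 + \left(-5 + 0\right) = -87 - 5 = -92$)
$\sqrt{U - 3030} = \sqrt{-92 - 3030} = \sqrt{-3122} = i \sqrt{3122}$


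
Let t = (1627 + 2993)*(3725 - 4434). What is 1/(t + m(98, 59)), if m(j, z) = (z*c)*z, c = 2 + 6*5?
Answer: -1/3164188 ≈ -3.1604e-7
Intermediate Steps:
c = 32 (c = 2 + 30 = 32)
m(j, z) = 32*z² (m(j, z) = (z*32)*z = (32*z)*z = 32*z²)
t = -3275580 (t = 4620*(-709) = -3275580)
1/(t + m(98, 59)) = 1/(-3275580 + 32*59²) = 1/(-3275580 + 32*3481) = 1/(-3275580 + 111392) = 1/(-3164188) = -1/3164188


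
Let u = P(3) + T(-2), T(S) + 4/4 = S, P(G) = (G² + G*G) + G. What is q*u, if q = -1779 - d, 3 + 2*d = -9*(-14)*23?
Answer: -58077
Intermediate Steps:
P(G) = G + 2*G² (P(G) = (G² + G²) + G = 2*G² + G = G + 2*G²)
d = 2895/2 (d = -3/2 + (-9*(-14)*23)/2 = -3/2 + (126*23)/2 = -3/2 + (½)*2898 = -3/2 + 1449 = 2895/2 ≈ 1447.5)
q = -6453/2 (q = -1779 - 1*2895/2 = -1779 - 2895/2 = -6453/2 ≈ -3226.5)
T(S) = -1 + S
u = 18 (u = 3*(1 + 2*3) + (-1 - 2) = 3*(1 + 6) - 3 = 3*7 - 3 = 21 - 3 = 18)
q*u = -6453/2*18 = -58077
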